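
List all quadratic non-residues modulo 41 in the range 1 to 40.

3 6 7 11 12 13 14 15 17 19 22 24 26 27 28 29 30 34 35 38

Square k = 1,…,20 (k and 41−k give the same square):
1²=1, 2²=4, 3²=9, 4²=16, 5²=25, 6²=36, 7²≡8, 8²≡23, 9²≡40, 10²≡18, 11²≡39, 12²≡21, 13²≡5, 14²≡32, 15²≡20, 16²≡10, 17²≡2, 18²≡37, 19²≡33, 20²≡31 (mod 41).
The residues are {1, 2, 4, 5, 8, 9, 10, 16, 18, 20, 21, 23, 25, 31, 32, 33, 36, 37, 39, 40}; the non-residues are the remaining 20 nonzero classes.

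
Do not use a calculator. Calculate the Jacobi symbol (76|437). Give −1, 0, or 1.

0

Pull out 2^2: since 437 ≡ 5 (mod 8), (2/437) = -1, so (2/437)^2 = +1.
Reciprocity: 19 ≡ 3 and 437 ≡ 1 (mod 4), so (19/437) = +(437/19).
Reduce top mod 19: now compute (0/19).
Top reduces to 0: gcd > 1, so the symbol is 0.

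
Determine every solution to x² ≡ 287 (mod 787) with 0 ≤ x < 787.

384, 403

Since 787 ≡ 3 (mod 4), a square root of 287 is 287^((787+1)/4) = 287^197 mod 787.
Repeated squaring: 287^2≡521, 287^4≡713, 287^8≡754, 287^16≡302, 287^32≡699, 287^64≡661, 287^128≡136 (mod 787).
287^197 = 287^(128+64+4+1) ≡ 384 (mod 787).
Check: 384² = 147456 ≡ 287 (mod 787). The two roots are 384 and 403.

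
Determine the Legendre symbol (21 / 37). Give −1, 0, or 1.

1

Euler's criterion: (21/37) ≡ 21^18 (mod 37).
21^2 ≡ 34 (mod 37)
21^4 ≡ 9 (mod 37)
21^8 ≡ 7 (mod 37)
21^16 ≡ 12 (mod 37)
21^18 = 21^(16+2) ≡ 1 (mod 37).
Result is 1, so (21/37) = 1.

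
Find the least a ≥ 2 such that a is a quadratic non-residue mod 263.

(2/263) = +1, so 2 is a residue.
(3/263) = +1, so 3 is a residue.
(4/263) = +1, so 4 is a residue.
(5/263) = −1, so 5 is the smallest positive non-residue mod 263.

5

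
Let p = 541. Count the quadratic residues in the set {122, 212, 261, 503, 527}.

2

(122/541) = +1 → QR.
(212/541) = +1 → QR.
(261/541) = -1 → non-residue.
(503/541) = -1 → non-residue.
(527/541) = -1 → non-residue.
Total quadratic residues among the 5: 2.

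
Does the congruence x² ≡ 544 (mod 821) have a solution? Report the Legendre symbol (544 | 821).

Pull out 2^5: since 821 ≡ 5 (mod 8), (2/821) = -1, so (2/821)^5 = -1.
Reciprocity: 17 ≡ 1 and 821 ≡ 1 (mod 4), so (17/821) = +(821/17).
Reduce top mod 17: now compute (5/17).
Reciprocity: 5 ≡ 1 and 17 ≡ 1 (mod 4), so (5/17) = +(17/5).
Reduce top mod 5: now compute (2/5).
Pull out 2: since 5 ≡ 5 (mod 8), (2/5) = -1.
Reached (1/5) = 1. Collecting the sign flips along the way, the symbol is +1.

1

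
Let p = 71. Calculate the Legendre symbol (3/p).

1

Euler's criterion: (3/71) ≡ 3^35 (mod 71).
3^2 ≡ 9 (mod 71)
3^4 ≡ 10 (mod 71)
3^8 ≡ 29 (mod 71)
3^16 ≡ 60 (mod 71)
3^32 ≡ 50 (mod 71)
3^35 = 3^(32+2+1) ≡ 1 (mod 71).
Result is 1, so (3/71) = 1.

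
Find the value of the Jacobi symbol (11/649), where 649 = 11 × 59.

Reciprocity: 11 ≡ 3 and 649 ≡ 1 (mod 4), so (11/649) = +(649/11).
Reduce top mod 11: now compute (0/11).
Top reduces to 0: gcd > 1, so the symbol is 0.

0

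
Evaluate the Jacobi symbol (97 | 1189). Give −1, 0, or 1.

1

Reciprocity: 97 ≡ 1 and 1189 ≡ 1 (mod 4), so (97/1189) = +(1189/97).
Reduce top mod 97: now compute (25/97).
Reciprocity: 25 ≡ 1 and 97 ≡ 1 (mod 4), so (25/97) = +(97/25).
Reduce top mod 25: now compute (22/25).
Pull out 2: since 25 ≡ 1 (mod 8), (2/25) = +1.
Reciprocity: 11 ≡ 3 and 25 ≡ 1 (mod 4), so (11/25) = +(25/11).
Reduce top mod 11: now compute (3/11).
Reciprocity: 3 ≡ 3 and 11 ≡ 3 (mod 4), so (3/11) = −(11/3).
Reduce top mod 3: now compute (2/3).
Pull out 2: since 3 ≡ 3 (mod 8), (2/3) = -1.
Reached (1/3) = 1. Collecting the sign flips along the way, the symbol is +1.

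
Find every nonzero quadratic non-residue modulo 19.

Square k = 1,…,9 (k and 19−k give the same square):
1²=1, 2²=4, 3²=9, 4²=16, 5²≡6, 6²≡17, 7²≡11, 8²≡7, 9²≡5 (mod 19).
The residues are {1, 4, 5, 6, 7, 9, 11, 16, 17}; the non-residues are the remaining 9 nonzero classes.

2, 3, 8, 10, 12, 13, 14, 15, 18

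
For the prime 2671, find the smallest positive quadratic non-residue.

(2/2671) = +1, so 2 is a residue.
(3/2671) = −1, so 3 is the smallest positive non-residue mod 2671.

3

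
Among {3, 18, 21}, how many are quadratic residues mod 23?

2

(3/23) = +1 → QR.
(18/23) = +1 → QR.
(21/23) = -1 → non-residue.
Total quadratic residues among the 3: 2.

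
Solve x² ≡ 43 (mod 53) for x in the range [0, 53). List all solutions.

19, 34

53 ≡ 1 (mod 4), so we find a root by search.
Trying successive values, 19² = 361 ≡ 43 (mod 53). The other root is 53 − 19 = 34.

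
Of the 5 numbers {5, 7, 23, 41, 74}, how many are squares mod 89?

(5/89) = +1 → QR.
(7/89) = -1 → non-residue.
(23/89) = -1 → non-residue.
(41/89) = -1 → non-residue.
(74/89) = -1 → non-residue.
Total quadratic residues among the 5: 1.

1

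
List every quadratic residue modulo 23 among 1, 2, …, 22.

Square k = 1,…,11 (k and 23−k give the same square):
1²=1, 2²=4, 3²=9, 4²=16, 5²≡2, 6²≡13, 7²≡3, 8²≡18, 9²≡12, 10²≡8, 11²≡6 (mod 23).
So the quadratic residues mod 23 are {1, 2, 3, 4, 6, 8, 9, 12, 13, 16, 18}.

1, 2, 3, 4, 6, 8, 9, 12, 13, 16, 18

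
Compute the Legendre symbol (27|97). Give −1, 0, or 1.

Reciprocity: 27 ≡ 3 and 97 ≡ 1 (mod 4), so (27/97) = +(97/27).
Reduce top mod 27: now compute (16/27).
Pull out 2^4: since 27 ≡ 3 (mod 8), (2/27) = -1, so (2/27)^4 = +1.
Reached (1/27) = 1. Collecting the sign flips along the way, the symbol is +1.

1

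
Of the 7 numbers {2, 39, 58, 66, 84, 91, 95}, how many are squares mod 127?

2

(2/127) = +1 → QR.
(39/127) = -1 → non-residue.
(58/127) = -1 → non-residue.
(66/127) = -1 → non-residue.
(84/127) = +1 → QR.
(91/127) = -1 → non-residue.
(95/127) = -1 → non-residue.
Total quadratic residues among the 7: 2.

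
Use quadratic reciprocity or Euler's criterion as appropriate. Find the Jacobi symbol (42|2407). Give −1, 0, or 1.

-1

Pull out 2: since 2407 ≡ 7 (mod 8), (2/2407) = +1.
Reciprocity: 21 ≡ 1 and 2407 ≡ 3 (mod 4), so (21/2407) = +(2407/21).
Reduce top mod 21: now compute (13/21).
Reciprocity: 13 ≡ 1 and 21 ≡ 1 (mod 4), so (13/21) = +(21/13).
Reduce top mod 13: now compute (8/13).
Pull out 2^3: since 13 ≡ 5 (mod 8), (2/13) = -1, so (2/13)^3 = -1.
Reached (1/13) = 1. Collecting the sign flips along the way, the symbol is -1.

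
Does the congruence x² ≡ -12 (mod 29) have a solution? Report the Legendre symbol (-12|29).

-1

Euler's criterion: (-12/29) ≡ 17^14 (mod 29).
17^2 ≡ 28 (mod 29)
17^4 ≡ 1 (mod 29)
17^8 ≡ 1 (mod 29)
17^14 = 17^(8+4+2) ≡ 28 (mod 29).
Result is 28 ≡ −1, so (-12/29) = −1.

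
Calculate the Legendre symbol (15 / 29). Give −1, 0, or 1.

Euler's criterion: (15/29) ≡ 15^14 (mod 29).
15^2 ≡ 22 (mod 29)
15^4 ≡ 20 (mod 29)
15^8 ≡ 23 (mod 29)
15^14 = 15^(8+4+2) ≡ 28 (mod 29).
Result is 28 ≡ −1, so (15/29) = −1.

-1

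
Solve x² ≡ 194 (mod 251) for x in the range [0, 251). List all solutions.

Since 251 ≡ 3 (mod 4), a square root of 194 is 194^((251+1)/4) = 194^63 mod 251.
Repeated squaring: 194^2≡237, 194^4≡196, 194^8≡13, 194^16≡169, 194^32≡198 (mod 251).
194^63 = 194^(32+16+8+4+2+1) ≡ 52 (mod 251).
Check: 52² = 2704 ≡ 194 (mod 251). The two roots are 52 and 199.

52, 199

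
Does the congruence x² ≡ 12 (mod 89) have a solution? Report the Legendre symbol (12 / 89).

-1

Euler's criterion: (12/89) ≡ 12^44 (mod 89).
12^2 ≡ 55 (mod 89)
12^4 ≡ 88 (mod 89)
12^8 ≡ 1 (mod 89)
12^16 ≡ 1 (mod 89)
12^32 ≡ 1 (mod 89)
12^44 = 12^(32+8+4) ≡ 88 (mod 89).
Result is 88 ≡ −1, so (12/89) = −1.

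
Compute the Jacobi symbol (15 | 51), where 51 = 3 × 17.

Reciprocity: 15 ≡ 3 and 51 ≡ 3 (mod 4), so (15/51) = −(51/15).
Reduce top mod 15: now compute (6/15).
Pull out 2: since 15 ≡ 7 (mod 8), (2/15) = +1.
Reciprocity: 3 ≡ 3 and 15 ≡ 3 (mod 4), so (3/15) = −(15/3).
Reduce top mod 3: now compute (0/3).
Top reduces to 0: gcd > 1, so the symbol is 0.

0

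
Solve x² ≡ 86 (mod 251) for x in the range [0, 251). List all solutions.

60, 191

Since 251 ≡ 3 (mod 4), a square root of 86 is 86^((251+1)/4) = 86^63 mod 251.
Repeated squaring: 86^2≡117, 86^4≡135, 86^8≡153, 86^16≡66, 86^32≡89 (mod 251).
86^63 = 86^(32+16+8+4+2+1) ≡ 60 (mod 251).
Check: 60² = 3600 ≡ 86 (mod 251). The two roots are 60 and 191.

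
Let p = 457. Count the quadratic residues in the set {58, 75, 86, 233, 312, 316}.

4

(58/457) = +1 → QR.
(75/457) = +1 → QR.
(86/457) = -1 → non-residue.
(233/457) = +1 → QR.
(312/457) = -1 → non-residue.
(316/457) = +1 → QR.
Total quadratic residues among the 6: 4.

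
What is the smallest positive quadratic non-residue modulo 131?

2

(2/131) = −1, so 2 is the smallest positive non-residue mod 131.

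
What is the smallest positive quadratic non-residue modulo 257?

(2/257) = +1, so 2 is a residue.
(3/257) = −1, so 3 is the smallest positive non-residue mod 257.

3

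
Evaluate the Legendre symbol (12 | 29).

Euler's criterion: (12/29) ≡ 12^14 (mod 29).
12^2 ≡ 28 (mod 29)
12^4 ≡ 1 (mod 29)
12^8 ≡ 1 (mod 29)
12^14 = 12^(8+4+2) ≡ 28 (mod 29).
Result is 28 ≡ −1, so (12/29) = −1.

-1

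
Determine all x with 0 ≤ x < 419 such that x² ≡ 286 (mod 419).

Since 419 ≡ 3 (mod 4), a square root of 286 is 286^((419+1)/4) = 286^105 mod 419.
Repeated squaring: 286^2≡91, 286^4≡320, 286^8≡164, 286^16≡80, 286^32≡115, 286^64≡236 (mod 419).
286^105 = 286^(64+32+8+1) ≡ 185 (mod 419).
Check: 185² = 34225 ≡ 286 (mod 419). The two roots are 185 and 234.

185, 234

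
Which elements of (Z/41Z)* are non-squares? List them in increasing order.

3, 6, 7, 11, 12, 13, 14, 15, 17, 19, 22, 24, 26, 27, 28, 29, 30, 34, 35, 38

Square k = 1,…,20 (k and 41−k give the same square):
1²=1, 2²=4, 3²=9, 4²=16, 5²=25, 6²=36, 7²≡8, 8²≡23, 9²≡40, 10²≡18, 11²≡39, 12²≡21, 13²≡5, 14²≡32, 15²≡20, 16²≡10, 17²≡2, 18²≡37, 19²≡33, 20²≡31 (mod 41).
The residues are {1, 2, 4, 5, 8, 9, 10, 16, 18, 20, 21, 23, 25, 31, 32, 33, 36, 37, 39, 40}; the non-residues are the remaining 20 nonzero classes.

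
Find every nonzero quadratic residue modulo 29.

Square k = 1,…,14 (k and 29−k give the same square):
1²=1, 2²=4, 3²=9, 4²=16, 5²=25, 6²≡7, 7²≡20, 8²≡6, 9²≡23, 10²≡13, 11²≡5, 12²≡28, 13²≡24, 14²≡22 (mod 29).
So the quadratic residues mod 29 are {1, 4, 5, 6, 7, 9, 13, 16, 20, 22, 23, 24, 25, 28}.

1, 4, 5, 6, 7, 9, 13, 16, 20, 22, 23, 24, 25, 28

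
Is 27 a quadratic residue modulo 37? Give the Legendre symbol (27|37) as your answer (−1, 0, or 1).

1

Reciprocity: 27 ≡ 3 and 37 ≡ 1 (mod 4), so (27/37) = +(37/27).
Reduce top mod 27: now compute (10/27).
Pull out 2: since 27 ≡ 3 (mod 8), (2/27) = -1.
Reciprocity: 5 ≡ 1 and 27 ≡ 3 (mod 4), so (5/27) = +(27/5).
Reduce top mod 5: now compute (2/5).
Pull out 2: since 5 ≡ 5 (mod 8), (2/5) = -1.
Reached (1/5) = 1. Collecting the sign flips along the way, the symbol is +1.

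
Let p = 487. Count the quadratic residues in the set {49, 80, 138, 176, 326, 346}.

(49/487) = +1 → QR.
(80/487) = -1 → non-residue.
(138/487) = +1 → QR.
(176/487) = -1 → non-residue.
(326/487) = -1 → non-residue.
(346/487) = -1 → non-residue.
Total quadratic residues among the 6: 2.

2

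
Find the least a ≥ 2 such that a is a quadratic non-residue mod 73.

5

(2/73) = +1, so 2 is a residue.
(3/73) = +1, so 3 is a residue.
(4/73) = +1, so 4 is a residue.
(5/73) = −1, so 5 is the smallest positive non-residue mod 73.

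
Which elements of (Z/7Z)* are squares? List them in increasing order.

1,2,4

Square k = 1,…,3 (k and 7−k give the same square):
1²=1, 2²=4, 3²≡2 (mod 7).
So the quadratic residues mod 7 are {1, 2, 4}.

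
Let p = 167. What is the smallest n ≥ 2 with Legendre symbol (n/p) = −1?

5

(2/167) = +1, so 2 is a residue.
(3/167) = +1, so 3 is a residue.
(4/167) = +1, so 4 is a residue.
(5/167) = −1, so 5 is the smallest positive non-residue mod 167.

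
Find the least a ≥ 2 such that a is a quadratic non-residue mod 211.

2

(2/211) = −1, so 2 is the smallest positive non-residue mod 211.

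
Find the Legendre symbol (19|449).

-1

Euler's criterion: (19/449) ≡ 19^224 (mod 449).
19^2 ≡ 361 (mod 449)
19^4 ≡ 111 (mod 449)
19^8 ≡ 198 (mod 449)
19^16 ≡ 141 (mod 449)
19^32 ≡ 125 (mod 449)
19^64 ≡ 359 (mod 449)
19^128 ≡ 18 (mod 449)
19^224 = 19^(128+64+32) ≡ 448 (mod 449).
Result is 448 ≡ −1, so (19/449) = −1.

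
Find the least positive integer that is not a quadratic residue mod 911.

(2/911) = +1, so 2 is a residue.
(3/911) = +1, so 3 is a residue.
(4/911) = +1, so 4 is a residue.
(5/911) = +1, so 5 is a residue.
(6/911) = +1, so 6 is a residue.
(7/911) = −1, so 7 is the smallest positive non-residue mod 911.

7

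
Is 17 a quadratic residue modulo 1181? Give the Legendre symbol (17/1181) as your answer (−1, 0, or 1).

Reciprocity: 17 ≡ 1 and 1181 ≡ 1 (mod 4), so (17/1181) = +(1181/17).
Reduce top mod 17: now compute (8/17).
Pull out 2^3: since 17 ≡ 1 (mod 8), (2/17) = +1, so (2/17)^3 = +1.
Reached (1/17) = 1. Collecting the sign flips along the way, the symbol is +1.

1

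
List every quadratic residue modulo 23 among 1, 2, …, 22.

1 2 3 4 6 8 9 12 13 16 18

Square k = 1,…,11 (k and 23−k give the same square):
1²=1, 2²=4, 3²=9, 4²=16, 5²≡2, 6²≡13, 7²≡3, 8²≡18, 9²≡12, 10²≡8, 11²≡6 (mod 23).
So the quadratic residues mod 23 are {1, 2, 3, 4, 6, 8, 9, 12, 13, 16, 18}.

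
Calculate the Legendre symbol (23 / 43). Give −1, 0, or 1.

Euler's criterion: (23/43) ≡ 23^21 (mod 43).
23^2 ≡ 13 (mod 43)
23^4 ≡ 40 (mod 43)
23^8 ≡ 9 (mod 43)
23^16 ≡ 38 (mod 43)
23^21 = 23^(16+4+1) ≡ 1 (mod 43).
Result is 1, so (23/43) = 1.

1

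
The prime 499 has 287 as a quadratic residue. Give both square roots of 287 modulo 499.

76, 423

Since 499 ≡ 3 (mod 4), a square root of 287 is 287^((499+1)/4) = 287^125 mod 499.
Repeated squaring: 287^2≡34, 287^4≡158, 287^8≡14, 287^16≡196, 287^32≡492, 287^64≡49 (mod 499).
287^125 = 287^(64+32+16+8+4+1) ≡ 423 (mod 499).
Check: 423² = 178929 ≡ 287 (mod 499). The two roots are 76 and 423.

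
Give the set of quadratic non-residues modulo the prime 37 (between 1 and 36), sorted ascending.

Square k = 1,…,18 (k and 37−k give the same square):
1²=1, 2²=4, 3²=9, 4²=16, 5²=25, 6²=36, 7²≡12, 8²≡27, 9²≡7, 10²≡26, 11²≡10, 12²≡33, 13²≡21, 14²≡11, 15²≡3, 16²≡34, 17²≡30, 18²≡28 (mod 37).
The residues are {1, 3, 4, 7, 9, 10, 11, 12, 16, 21, 25, 26, 27, 28, 30, 33, 34, 36}; the non-residues are the remaining 18 nonzero classes.

2 5 6 8 13 14 15 17 18 19 20 22 23 24 29 31 32 35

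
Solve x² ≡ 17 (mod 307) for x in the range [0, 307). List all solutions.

18, 289

Since 307 ≡ 3 (mod 4), a square root of 17 is 17^((307+1)/4) = 17^77 mod 307.
Repeated squaring: 17^2≡289, 17^4≡17, 17^8≡289, 17^16≡17, 17^32≡289, 17^64≡17 (mod 307).
17^77 = 17^(64+8+4+1) ≡ 289 (mod 307).
Check: 289² = 83521 ≡ 17 (mod 307). The two roots are 18 and 289.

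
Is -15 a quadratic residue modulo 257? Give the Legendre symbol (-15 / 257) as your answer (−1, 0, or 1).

First reduce: -15 ≡ 242 (mod 257).
Pull out 2: since 257 ≡ 1 (mod 8), (2/257) = +1.
Reciprocity: 121 ≡ 1 and 257 ≡ 1 (mod 4), so (121/257) = +(257/121).
Reduce top mod 121: now compute (15/121).
Reciprocity: 15 ≡ 3 and 121 ≡ 1 (mod 4), so (15/121) = +(121/15).
Reduce top mod 15: now compute (1/15).
Reached (1/15) = 1. Collecting the sign flips along the way, the symbol is +1.

1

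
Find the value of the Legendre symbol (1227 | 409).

First reduce: 1227 ≡ 0 (mod 409).
Top reduces to 0: gcd > 1, so the symbol is 0.

0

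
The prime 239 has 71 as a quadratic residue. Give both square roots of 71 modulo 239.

73, 166

Since 239 ≡ 3 (mod 4), a square root of 71 is 71^((239+1)/4) = 71^60 mod 239.
Repeated squaring: 71^2≡22, 71^4≡6, 71^8≡36, 71^16≡101, 71^32≡163 (mod 239).
71^60 = 71^(32+16+8+4) ≡ 166 (mod 239).
Check: 166² = 27556 ≡ 71 (mod 239). The two roots are 73 and 166.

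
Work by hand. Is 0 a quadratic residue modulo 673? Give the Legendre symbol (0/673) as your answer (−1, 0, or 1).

0

Top reduces to 0: gcd > 1, so the symbol is 0.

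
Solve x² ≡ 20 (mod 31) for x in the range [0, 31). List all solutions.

Since 31 ≡ 3 (mod 4), a square root of 20 is 20^((31+1)/4) = 20^8 mod 31.
Repeated squaring: 20^2≡28, 20^4≡9, 20^8≡19 (mod 31).
20^8 = 20^(8) ≡ 19 (mod 31).
Check: 19² = 361 ≡ 20 (mod 31). The two roots are 12 and 19.

12, 19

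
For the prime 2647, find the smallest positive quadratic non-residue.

3

(2/2647) = +1, so 2 is a residue.
(3/2647) = −1, so 3 is the smallest positive non-residue mod 2647.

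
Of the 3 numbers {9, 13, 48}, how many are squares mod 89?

1

(9/89) = +1 → QR.
(13/89) = -1 → non-residue.
(48/89) = -1 → non-residue.
Total quadratic residues among the 3: 1.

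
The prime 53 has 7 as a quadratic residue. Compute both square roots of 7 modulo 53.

53 ≡ 1 (mod 4), so we find a root by search.
Trying successive values, 22² = 484 ≡ 7 (mod 53). The other root is 53 − 22 = 31.

22, 31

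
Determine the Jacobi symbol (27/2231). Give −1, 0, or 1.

Reciprocity: 27 ≡ 3 and 2231 ≡ 3 (mod 4), so (27/2231) = −(2231/27).
Reduce top mod 27: now compute (17/27).
Reciprocity: 17 ≡ 1 and 27 ≡ 3 (mod 4), so (17/27) = +(27/17).
Reduce top mod 17: now compute (10/17).
Pull out 2: since 17 ≡ 1 (mod 8), (2/17) = +1.
Reciprocity: 5 ≡ 1 and 17 ≡ 1 (mod 4), so (5/17) = +(17/5).
Reduce top mod 5: now compute (2/5).
Pull out 2: since 5 ≡ 5 (mod 8), (2/5) = -1.
Reached (1/5) = 1. Collecting the sign flips along the way, the symbol is +1.

1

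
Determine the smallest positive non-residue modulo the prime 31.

(2/31) = +1, so 2 is a residue.
(3/31) = −1, so 3 is the smallest positive non-residue mod 31.

3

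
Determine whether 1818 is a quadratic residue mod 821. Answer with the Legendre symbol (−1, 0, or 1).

First reduce: 1818 ≡ 176 (mod 821).
Pull out 2^4: since 821 ≡ 5 (mod 8), (2/821) = -1, so (2/821)^4 = +1.
Reciprocity: 11 ≡ 3 and 821 ≡ 1 (mod 4), so (11/821) = +(821/11).
Reduce top mod 11: now compute (7/11).
Reciprocity: 7 ≡ 3 and 11 ≡ 3 (mod 4), so (7/11) = −(11/7).
Reduce top mod 7: now compute (4/7).
Pull out 2^2: since 7 ≡ 7 (mod 8), (2/7) = +1, so (2/7)^2 = +1.
Reached (1/7) = 1. Collecting the sign flips along the way, the symbol is -1.

-1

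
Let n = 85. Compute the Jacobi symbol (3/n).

Reciprocity: 3 ≡ 3 and 85 ≡ 1 (mod 4), so (3/85) = +(85/3).
Reduce top mod 3: now compute (1/3).
Reached (1/3) = 1. Collecting the sign flips along the way, the symbol is +1.

1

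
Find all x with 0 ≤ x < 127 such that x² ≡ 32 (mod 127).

Since 127 ≡ 3 (mod 4), a square root of 32 is 32^((127+1)/4) = 32^32 mod 127.
Repeated squaring: 32^2≡8, 32^4≡64, 32^8≡32, 32^16≡8, 32^32≡64 (mod 127).
32^32 = 32^(32) ≡ 64 (mod 127).
Check: 64² = 4096 ≡ 32 (mod 127). The two roots are 63 and 64.

63, 64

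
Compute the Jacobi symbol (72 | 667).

-1

Pull out 2^3: since 667 ≡ 3 (mod 8), (2/667) = -1, so (2/667)^3 = -1.
Reciprocity: 9 ≡ 1 and 667 ≡ 3 (mod 4), so (9/667) = +(667/9).
Reduce top mod 9: now compute (1/9).
Reached (1/9) = 1. Collecting the sign flips along the way, the symbol is -1.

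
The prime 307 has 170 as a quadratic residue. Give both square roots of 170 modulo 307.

28, 279

Since 307 ≡ 3 (mod 4), a square root of 170 is 170^((307+1)/4) = 170^77 mod 307.
Repeated squaring: 170^2≡42, 170^4≡229, 170^8≡251, 170^16≡66, 170^32≡58, 170^64≡294 (mod 307).
170^77 = 170^(64+8+4+1) ≡ 28 (mod 307).
Check: 28² = 784 ≡ 170 (mod 307). The two roots are 28 and 279.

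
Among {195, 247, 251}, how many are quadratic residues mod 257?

(195/257) = +1 → QR.
(247/257) = -1 → non-residue.
(251/257) = -1 → non-residue.
Total quadratic residues among the 3: 1.

1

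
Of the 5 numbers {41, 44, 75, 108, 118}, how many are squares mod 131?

4

(41/131) = +1 → QR.
(44/131) = +1 → QR.
(75/131) = +1 → QR.
(108/131) = +1 → QR.
(118/131) = -1 → non-residue.
Total quadratic residues among the 5: 4.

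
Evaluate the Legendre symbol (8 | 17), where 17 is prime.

Pull out 2^3: since 17 ≡ 1 (mod 8), (2/17) = +1, so (2/17)^3 = +1.
Reached (1/17) = 1. Collecting the sign flips along the way, the symbol is +1.

1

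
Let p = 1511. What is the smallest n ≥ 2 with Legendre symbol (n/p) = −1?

(2/1511) = +1, so 2 is a residue.
(3/1511) = +1, so 3 is a residue.
(4/1511) = +1, so 4 is a residue.
(5/1511) = +1, so 5 is a residue.
(6/1511) = +1, so 6 is a residue.
(7/1511) = +1, so 7 is a residue.
(8/1511) = +1, so 8 is a residue.
(9/1511) = +1, so 9 is a residue.
(10/1511) = +1, so 10 is a residue.
(11/1511) = −1, so 11 is the smallest positive non-residue mod 1511.

11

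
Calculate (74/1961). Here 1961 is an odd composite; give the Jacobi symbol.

0

Pull out 2: since 1961 ≡ 1 (mod 8), (2/1961) = +1.
Reciprocity: 37 ≡ 1 and 1961 ≡ 1 (mod 4), so (37/1961) = +(1961/37).
Reduce top mod 37: now compute (0/37).
Top reduces to 0: gcd > 1, so the symbol is 0.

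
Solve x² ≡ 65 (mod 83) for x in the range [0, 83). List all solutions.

Since 83 ≡ 3 (mod 4), a square root of 65 is 65^((83+1)/4) = 65^21 mod 83.
Repeated squaring: 65^2≡75, 65^4≡64, 65^8≡29, 65^16≡11 (mod 83).
65^21 = 65^(16+4+1) ≡ 27 (mod 83).
Check: 27² = 729 ≡ 65 (mod 83). The two roots are 27 and 56.

27, 56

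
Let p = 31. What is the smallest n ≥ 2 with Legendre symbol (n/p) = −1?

(2/31) = +1, so 2 is a residue.
(3/31) = −1, so 3 is the smallest positive non-residue mod 31.

3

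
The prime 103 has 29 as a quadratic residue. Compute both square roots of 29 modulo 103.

21, 82

Since 103 ≡ 3 (mod 4), a square root of 29 is 29^((103+1)/4) = 29^26 mod 103.
Repeated squaring: 29^2≡17, 29^4≡83, 29^8≡91, 29^16≡41 (mod 103).
29^26 = 29^(16+8+2) ≡ 82 (mod 103).
Check: 82² = 6724 ≡ 29 (mod 103). The two roots are 21 and 82.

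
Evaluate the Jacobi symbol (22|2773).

-1

Pull out 2: since 2773 ≡ 5 (mod 8), (2/2773) = -1.
Reciprocity: 11 ≡ 3 and 2773 ≡ 1 (mod 4), so (11/2773) = +(2773/11).
Reduce top mod 11: now compute (1/11).
Reached (1/11) = 1. Collecting the sign flips along the way, the symbol is -1.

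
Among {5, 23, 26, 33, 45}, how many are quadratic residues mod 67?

(5/67) = -1 → non-residue.
(23/67) = +1 → QR.
(26/67) = +1 → QR.
(33/67) = +1 → QR.
(45/67) = -1 → non-residue.
Total quadratic residues among the 5: 3.

3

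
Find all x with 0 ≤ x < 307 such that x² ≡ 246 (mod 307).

89, 218

Since 307 ≡ 3 (mod 4), a square root of 246 is 246^((307+1)/4) = 246^77 mod 307.
Repeated squaring: 246^2≡37, 246^4≡141, 246^8≡233, 246^16≡257, 246^32≡44, 246^64≡94 (mod 307).
246^77 = 246^(64+8+4+1) ≡ 89 (mod 307).
Check: 89² = 7921 ≡ 246 (mod 307). The two roots are 89 and 218.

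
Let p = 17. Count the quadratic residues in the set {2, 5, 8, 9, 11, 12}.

3

(2/17) = +1 → QR.
(5/17) = -1 → non-residue.
(8/17) = +1 → QR.
(9/17) = +1 → QR.
(11/17) = -1 → non-residue.
(12/17) = -1 → non-residue.
Total quadratic residues among the 6: 3.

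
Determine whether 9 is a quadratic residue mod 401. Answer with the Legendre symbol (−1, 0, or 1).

1

Euler's criterion: (9/401) ≡ 9^200 (mod 401).
9^2 ≡ 81 (mod 401)
9^4 ≡ 145 (mod 401)
9^8 ≡ 173 (mod 401)
9^16 ≡ 255 (mod 401)
9^32 ≡ 63 (mod 401)
9^64 ≡ 360 (mod 401)
9^128 ≡ 77 (mod 401)
9^200 = 9^(128+64+8) ≡ 1 (mod 401).
Result is 1, so (9/401) = 1.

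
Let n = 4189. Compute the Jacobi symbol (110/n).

-1

Pull out 2: since 4189 ≡ 5 (mod 8), (2/4189) = -1.
Reciprocity: 55 ≡ 3 and 4189 ≡ 1 (mod 4), so (55/4189) = +(4189/55).
Reduce top mod 55: now compute (9/55).
Reciprocity: 9 ≡ 1 and 55 ≡ 3 (mod 4), so (9/55) = +(55/9).
Reduce top mod 9: now compute (1/9).
Reached (1/9) = 1. Collecting the sign flips along the way, the symbol is -1.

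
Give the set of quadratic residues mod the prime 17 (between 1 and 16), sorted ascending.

Square k = 1,…,8 (k and 17−k give the same square):
1²=1, 2²=4, 3²=9, 4²=16, 5²≡8, 6²≡2, 7²≡15, 8²≡13 (mod 17).
So the quadratic residues mod 17 are {1, 2, 4, 8, 9, 13, 15, 16}.

1,2,4,8,9,13,15,16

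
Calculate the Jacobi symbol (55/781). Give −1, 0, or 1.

0

Reciprocity: 55 ≡ 3 and 781 ≡ 1 (mod 4), so (55/781) = +(781/55).
Reduce top mod 55: now compute (11/55).
Reciprocity: 11 ≡ 3 and 55 ≡ 3 (mod 4), so (11/55) = −(55/11).
Reduce top mod 11: now compute (0/11).
Top reduces to 0: gcd > 1, so the symbol is 0.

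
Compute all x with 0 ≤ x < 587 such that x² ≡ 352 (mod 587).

86, 501

Since 587 ≡ 3 (mod 4), a square root of 352 is 352^((587+1)/4) = 352^147 mod 587.
Repeated squaring: 352^2≡47, 352^4≡448, 352^8≡537, 352^16≡152, 352^32≡211, 352^64≡496, 352^128≡63 (mod 587).
352^147 = 352^(128+16+2+1) ≡ 501 (mod 587).
Check: 501² = 251001 ≡ 352 (mod 587). The two roots are 86 and 501.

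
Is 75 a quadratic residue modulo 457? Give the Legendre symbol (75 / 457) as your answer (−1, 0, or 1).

Euler's criterion: (75/457) ≡ 75^228 (mod 457).
75^2 ≡ 141 (mod 457)
75^4 ≡ 230 (mod 457)
75^8 ≡ 345 (mod 457)
75^16 ≡ 205 (mod 457)
75^32 ≡ 438 (mod 457)
75^64 ≡ 361 (mod 457)
75^128 ≡ 76 (mod 457)
75^228 = 75^(128+64+32+4) ≡ 1 (mod 457).
Result is 1, so (75/457) = 1.

1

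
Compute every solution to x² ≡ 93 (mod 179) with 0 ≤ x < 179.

Since 179 ≡ 3 (mod 4), a square root of 93 is 93^((179+1)/4) = 93^45 mod 179.
Repeated squaring: 93^2≡57, 93^4≡27, 93^8≡13, 93^16≡169, 93^32≡100 (mod 179).
93^45 = 93^(32+8+4+1) ≡ 56 (mod 179).
Check: 56² = 3136 ≡ 93 (mod 179). The two roots are 56 and 123.

56, 123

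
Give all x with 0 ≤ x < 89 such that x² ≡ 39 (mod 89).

89 ≡ 1 (mod 4), so we find a root by search.
Trying successive values, 22² = 484 ≡ 39 (mod 89). The other root is 89 − 22 = 67.

22, 67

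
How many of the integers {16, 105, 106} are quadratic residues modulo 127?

(16/127) = +1 → QR.
(105/127) = -1 → non-residue.
(106/127) = -1 → non-residue.
Total quadratic residues among the 3: 1.

1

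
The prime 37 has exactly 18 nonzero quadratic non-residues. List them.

2,5,6,8,13,14,15,17,18,19,20,22,23,24,29,31,32,35

Square k = 1,…,18 (k and 37−k give the same square):
1²=1, 2²=4, 3²=9, 4²=16, 5²=25, 6²=36, 7²≡12, 8²≡27, 9²≡7, 10²≡26, 11²≡10, 12²≡33, 13²≡21, 14²≡11, 15²≡3, 16²≡34, 17²≡30, 18²≡28 (mod 37).
The residues are {1, 3, 4, 7, 9, 10, 11, 12, 16, 21, 25, 26, 27, 28, 30, 33, 34, 36}; the non-residues are the remaining 18 nonzero classes.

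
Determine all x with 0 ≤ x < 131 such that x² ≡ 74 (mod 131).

Since 131 ≡ 3 (mod 4), a square root of 74 is 74^((131+1)/4) = 74^33 mod 131.
Repeated squaring: 74^2≡105, 74^4≡21, 74^8≡48, 74^16≡77, 74^32≡34 (mod 131).
74^33 = 74^(32+1) ≡ 27 (mod 131).
Check: 27² = 729 ≡ 74 (mod 131). The two roots are 27 and 104.

27, 104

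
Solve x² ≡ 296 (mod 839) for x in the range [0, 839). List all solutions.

Since 839 ≡ 3 (mod 4), a square root of 296 is 296^((839+1)/4) = 296^210 mod 839.
Repeated squaring: 296^2≡360, 296^4≡394, 296^8≡21, 296^16≡441, 296^32≡672, 296^64≡202, 296^128≡532 (mod 839).
296^210 = 296^(128+64+16+2) ≡ 184 (mod 839).
Check: 184² = 33856 ≡ 296 (mod 839). The two roots are 184 and 655.

184, 655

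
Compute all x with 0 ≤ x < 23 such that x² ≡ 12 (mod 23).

Since 23 ≡ 3 (mod 4), a square root of 12 is 12^((23+1)/4) = 12^6 mod 23.
Repeated squaring: 12^2≡6, 12^4≡13 (mod 23).
12^6 = 12^(4+2) ≡ 9 (mod 23).
Check: 9² = 81 ≡ 12 (mod 23). The two roots are 9 and 14.

9, 14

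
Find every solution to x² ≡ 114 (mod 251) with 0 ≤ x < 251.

37, 214

Since 251 ≡ 3 (mod 4), a square root of 114 is 114^((251+1)/4) = 114^63 mod 251.
Repeated squaring: 114^2≡195, 114^4≡124, 114^8≡65, 114^16≡209, 114^32≡7 (mod 251).
114^63 = 114^(32+16+8+4+2+1) ≡ 214 (mod 251).
Check: 214² = 45796 ≡ 114 (mod 251). The two roots are 37 and 214.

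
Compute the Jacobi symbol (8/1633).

1

Pull out 2^3: since 1633 ≡ 1 (mod 8), (2/1633) = +1, so (2/1633)^3 = +1.
Reached (1/1633) = 1. Collecting the sign flips along the way, the symbol is +1.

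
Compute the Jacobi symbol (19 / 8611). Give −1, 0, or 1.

Reciprocity: 19 ≡ 3 and 8611 ≡ 3 (mod 4), so (19/8611) = −(8611/19).
Reduce top mod 19: now compute (4/19).
Pull out 2^2: since 19 ≡ 3 (mod 8), (2/19) = -1, so (2/19)^2 = +1.
Reached (1/19) = 1. Collecting the sign flips along the way, the symbol is -1.

-1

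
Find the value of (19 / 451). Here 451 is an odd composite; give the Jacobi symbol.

1

Reciprocity: 19 ≡ 3 and 451 ≡ 3 (mod 4), so (19/451) = −(451/19).
Reduce top mod 19: now compute (14/19).
Pull out 2: since 19 ≡ 3 (mod 8), (2/19) = -1.
Reciprocity: 7 ≡ 3 and 19 ≡ 3 (mod 4), so (7/19) = −(19/7).
Reduce top mod 7: now compute (5/7).
Reciprocity: 5 ≡ 1 and 7 ≡ 3 (mod 4), so (5/7) = +(7/5).
Reduce top mod 5: now compute (2/5).
Pull out 2: since 5 ≡ 5 (mod 8), (2/5) = -1.
Reached (1/5) = 1. Collecting the sign flips along the way, the symbol is +1.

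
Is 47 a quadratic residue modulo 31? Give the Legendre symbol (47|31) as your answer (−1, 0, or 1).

1

First reduce: 47 ≡ 16 (mod 31).
Pull out 2^4: since 31 ≡ 7 (mod 8), (2/31) = +1, so (2/31)^4 = +1.
Reached (1/31) = 1. Collecting the sign flips along the way, the symbol is +1.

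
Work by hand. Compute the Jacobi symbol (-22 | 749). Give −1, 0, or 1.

First reduce: -22 ≡ 727 (mod 749).
Reciprocity: 727 ≡ 3 and 749 ≡ 1 (mod 4), so (727/749) = +(749/727).
Reduce top mod 727: now compute (22/727).
Pull out 2: since 727 ≡ 7 (mod 8), (2/727) = +1.
Reciprocity: 11 ≡ 3 and 727 ≡ 3 (mod 4), so (11/727) = −(727/11).
Reduce top mod 11: now compute (1/11).
Reached (1/11) = 1. Collecting the sign flips along the way, the symbol is -1.

-1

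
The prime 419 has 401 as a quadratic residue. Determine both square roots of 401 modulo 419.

131, 288

Since 419 ≡ 3 (mod 4), a square root of 401 is 401^((419+1)/4) = 401^105 mod 419.
Repeated squaring: 401^2≡324, 401^4≡226, 401^8≡377, 401^16≡88, 401^32≡202, 401^64≡161 (mod 419).
401^105 = 401^(64+32+8+1) ≡ 131 (mod 419).
Check: 131² = 17161 ≡ 401 (mod 419). The two roots are 131 and 288.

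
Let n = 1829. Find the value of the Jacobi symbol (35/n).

1

Reciprocity: 35 ≡ 3 and 1829 ≡ 1 (mod 4), so (35/1829) = +(1829/35).
Reduce top mod 35: now compute (9/35).
Reciprocity: 9 ≡ 1 and 35 ≡ 3 (mod 4), so (9/35) = +(35/9).
Reduce top mod 9: now compute (8/9).
Pull out 2^3: since 9 ≡ 1 (mod 8), (2/9) = +1, so (2/9)^3 = +1.
Reached (1/9) = 1. Collecting the sign flips along the way, the symbol is +1.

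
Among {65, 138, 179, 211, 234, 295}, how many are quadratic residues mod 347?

(65/347) = -1 → non-residue.
(138/347) = +1 → QR.
(179/347) = -1 → non-residue.
(211/347) = -1 → non-residue.
(234/347) = -1 → non-residue.
(295/347) = -1 → non-residue.
Total quadratic residues among the 6: 1.

1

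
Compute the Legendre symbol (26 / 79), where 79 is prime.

1

Euler's criterion: (26/79) ≡ 26^39 (mod 79).
26^2 ≡ 44 (mod 79)
26^4 ≡ 40 (mod 79)
26^8 ≡ 20 (mod 79)
26^16 ≡ 5 (mod 79)
26^32 ≡ 25 (mod 79)
26^39 = 26^(32+4+2+1) ≡ 1 (mod 79).
Result is 1, so (26/79) = 1.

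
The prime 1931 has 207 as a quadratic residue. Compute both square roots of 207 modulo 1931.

593, 1338

Since 1931 ≡ 3 (mod 4), a square root of 207 is 207^((1931+1)/4) = 207^483 mod 1931.
Repeated squaring: 207^2≡367, 207^4≡1450, 207^8≡1572, 207^16≡1435, 207^32≡779, 207^64≡507, 207^128≡226, 207^256≡870 (mod 1931).
207^483 = 207^(256+128+64+32+2+1) ≡ 593 (mod 1931).
Check: 593² = 351649 ≡ 207 (mod 1931). The two roots are 593 and 1338.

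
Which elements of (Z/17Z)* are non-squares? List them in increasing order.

Square k = 1,…,8 (k and 17−k give the same square):
1²=1, 2²=4, 3²=9, 4²=16, 5²≡8, 6²≡2, 7²≡15, 8²≡13 (mod 17).
The residues are {1, 2, 4, 8, 9, 13, 15, 16}; the non-residues are the remaining 8 nonzero classes.

3, 5, 6, 7, 10, 11, 12, 14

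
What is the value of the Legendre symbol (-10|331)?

First reduce: -10 ≡ 321 (mod 331).
Reciprocity: 321 ≡ 1 and 331 ≡ 3 (mod 4), so (321/331) = +(331/321).
Reduce top mod 321: now compute (10/321).
Pull out 2: since 321 ≡ 1 (mod 8), (2/321) = +1.
Reciprocity: 5 ≡ 1 and 321 ≡ 1 (mod 4), so (5/321) = +(321/5).
Reduce top mod 5: now compute (1/5).
Reached (1/5) = 1. Collecting the sign flips along the way, the symbol is +1.

1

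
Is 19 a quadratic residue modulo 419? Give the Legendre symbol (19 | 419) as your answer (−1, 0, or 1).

Reciprocity: 19 ≡ 3 and 419 ≡ 3 (mod 4), so (19/419) = −(419/19).
Reduce top mod 19: now compute (1/19).
Reached (1/19) = 1. Collecting the sign flips along the way, the symbol is -1.

-1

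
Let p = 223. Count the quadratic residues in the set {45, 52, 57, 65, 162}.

2

(45/223) = -1 → non-residue.
(52/223) = -1 → non-residue.
(57/223) = -1 → non-residue.
(65/223) = +1 → QR.
(162/223) = +1 → QR.
Total quadratic residues among the 5: 2.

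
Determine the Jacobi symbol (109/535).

Reciprocity: 109 ≡ 1 and 535 ≡ 3 (mod 4), so (109/535) = +(535/109).
Reduce top mod 109: now compute (99/109).
Reciprocity: 99 ≡ 3 and 109 ≡ 1 (mod 4), so (99/109) = +(109/99).
Reduce top mod 99: now compute (10/99).
Pull out 2: since 99 ≡ 3 (mod 8), (2/99) = -1.
Reciprocity: 5 ≡ 1 and 99 ≡ 3 (mod 4), so (5/99) = +(99/5).
Reduce top mod 5: now compute (4/5).
Pull out 2^2: since 5 ≡ 5 (mod 8), (2/5) = -1, so (2/5)^2 = +1.
Reached (1/5) = 1. Collecting the sign flips along the way, the symbol is -1.

-1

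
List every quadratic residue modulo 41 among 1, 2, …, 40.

Square k = 1,…,20 (k and 41−k give the same square):
1²=1, 2²=4, 3²=9, 4²=16, 5²=25, 6²=36, 7²≡8, 8²≡23, 9²≡40, 10²≡18, 11²≡39, 12²≡21, 13²≡5, 14²≡32, 15²≡20, 16²≡10, 17²≡2, 18²≡37, 19²≡33, 20²≡31 (mod 41).
So the quadratic residues mod 41 are {1, 2, 4, 5, 8, 9, 10, 16, 18, 20, 21, 23, 25, 31, 32, 33, 36, 37, 39, 40}.

1 2 4 5 8 9 10 16 18 20 21 23 25 31 32 33 36 37 39 40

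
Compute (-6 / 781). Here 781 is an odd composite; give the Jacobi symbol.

First reduce: -6 ≡ 775 (mod 781).
Reciprocity: 775 ≡ 3 and 781 ≡ 1 (mod 4), so (775/781) = +(781/775).
Reduce top mod 775: now compute (6/775).
Pull out 2: since 775 ≡ 7 (mod 8), (2/775) = +1.
Reciprocity: 3 ≡ 3 and 775 ≡ 3 (mod 4), so (3/775) = −(775/3).
Reduce top mod 3: now compute (1/3).
Reached (1/3) = 1. Collecting the sign flips along the way, the symbol is -1.

-1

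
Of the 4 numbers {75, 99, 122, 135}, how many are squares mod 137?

(75/137) = -1 → non-residue.
(99/137) = +1 → QR.
(122/137) = +1 → QR.
(135/137) = +1 → QR.
Total quadratic residues among the 4: 3.

3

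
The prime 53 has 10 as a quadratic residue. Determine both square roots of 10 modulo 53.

13, 40

53 ≡ 1 (mod 4), so we find a root by search.
Trying successive values, 13² = 169 ≡ 10 (mod 53). The other root is 53 − 13 = 40.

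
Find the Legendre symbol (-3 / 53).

-1

First reduce: -3 ≡ 50 (mod 53).
Pull out 2: since 53 ≡ 5 (mod 8), (2/53) = -1.
Reciprocity: 25 ≡ 1 and 53 ≡ 1 (mod 4), so (25/53) = +(53/25).
Reduce top mod 25: now compute (3/25).
Reciprocity: 3 ≡ 3 and 25 ≡ 1 (mod 4), so (3/25) = +(25/3).
Reduce top mod 3: now compute (1/3).
Reached (1/3) = 1. Collecting the sign flips along the way, the symbol is -1.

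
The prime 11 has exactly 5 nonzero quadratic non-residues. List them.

2, 6, 7, 8, 10

Square k = 1,…,5 (k and 11−k give the same square):
1²=1, 2²=4, 3²=9, 4²≡5, 5²≡3 (mod 11).
The residues are {1, 3, 4, 5, 9}; the non-residues are the remaining 5 nonzero classes.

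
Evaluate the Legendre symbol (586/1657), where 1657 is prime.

Pull out 2: since 1657 ≡ 1 (mod 8), (2/1657) = +1.
Reciprocity: 293 ≡ 1 and 1657 ≡ 1 (mod 4), so (293/1657) = +(1657/293).
Reduce top mod 293: now compute (192/293).
Pull out 2^6: since 293 ≡ 5 (mod 8), (2/293) = -1, so (2/293)^6 = +1.
Reciprocity: 3 ≡ 3 and 293 ≡ 1 (mod 4), so (3/293) = +(293/3).
Reduce top mod 3: now compute (2/3).
Pull out 2: since 3 ≡ 3 (mod 8), (2/3) = -1.
Reached (1/3) = 1. Collecting the sign flips along the way, the symbol is -1.

-1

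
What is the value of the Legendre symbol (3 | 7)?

Reciprocity: 3 ≡ 3 and 7 ≡ 3 (mod 4), so (3/7) = −(7/3).
Reduce top mod 3: now compute (1/3).
Reached (1/3) = 1. Collecting the sign flips along the way, the symbol is -1.

-1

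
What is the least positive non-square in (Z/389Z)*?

2

(2/389) = −1, so 2 is the smallest positive non-residue mod 389.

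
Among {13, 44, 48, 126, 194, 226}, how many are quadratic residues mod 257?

3

(13/257) = +1 → QR.
(44/257) = +1 → QR.
(48/257) = -1 → non-residue.
(126/257) = -1 → non-residue.
(194/257) = -1 → non-residue.
(226/257) = +1 → QR.
Total quadratic residues among the 6: 3.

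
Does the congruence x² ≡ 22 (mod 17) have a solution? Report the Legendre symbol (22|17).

First reduce: 22 ≡ 5 (mod 17).
Reciprocity: 5 ≡ 1 and 17 ≡ 1 (mod 4), so (5/17) = +(17/5).
Reduce top mod 5: now compute (2/5).
Pull out 2: since 5 ≡ 5 (mod 8), (2/5) = -1.
Reached (1/5) = 1. Collecting the sign flips along the way, the symbol is -1.

-1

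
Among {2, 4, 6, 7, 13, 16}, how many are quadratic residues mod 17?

(2/17) = +1 → QR.
(4/17) = +1 → QR.
(6/17) = -1 → non-residue.
(7/17) = -1 → non-residue.
(13/17) = +1 → QR.
(16/17) = +1 → QR.
Total quadratic residues among the 6: 4.

4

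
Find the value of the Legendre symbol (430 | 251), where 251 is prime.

First reduce: 430 ≡ 179 (mod 251).
Reciprocity: 179 ≡ 3 and 251 ≡ 3 (mod 4), so (179/251) = −(251/179).
Reduce top mod 179: now compute (72/179).
Pull out 2^3: since 179 ≡ 3 (mod 8), (2/179) = -1, so (2/179)^3 = -1.
Reciprocity: 9 ≡ 1 and 179 ≡ 3 (mod 4), so (9/179) = +(179/9).
Reduce top mod 9: now compute (8/9).
Pull out 2^3: since 9 ≡ 1 (mod 8), (2/9) = +1, so (2/9)^3 = +1.
Reached (1/9) = 1. Collecting the sign flips along the way, the symbol is +1.

1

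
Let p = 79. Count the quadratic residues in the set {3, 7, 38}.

(3/79) = -1 → non-residue.
(7/79) = -1 → non-residue.
(38/79) = +1 → QR.
Total quadratic residues among the 3: 1.

1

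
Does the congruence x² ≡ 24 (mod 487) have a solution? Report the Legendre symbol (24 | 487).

-1

Pull out 2^3: since 487 ≡ 7 (mod 8), (2/487) = +1, so (2/487)^3 = +1.
Reciprocity: 3 ≡ 3 and 487 ≡ 3 (mod 4), so (3/487) = −(487/3).
Reduce top mod 3: now compute (1/3).
Reached (1/3) = 1. Collecting the sign flips along the way, the symbol is -1.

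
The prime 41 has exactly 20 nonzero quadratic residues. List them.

1,2,4,5,8,9,10,16,18,20,21,23,25,31,32,33,36,37,39,40

Square k = 1,…,20 (k and 41−k give the same square):
1²=1, 2²=4, 3²=9, 4²=16, 5²=25, 6²=36, 7²≡8, 8²≡23, 9²≡40, 10²≡18, 11²≡39, 12²≡21, 13²≡5, 14²≡32, 15²≡20, 16²≡10, 17²≡2, 18²≡37, 19²≡33, 20²≡31 (mod 41).
So the quadratic residues mod 41 are {1, 2, 4, 5, 8, 9, 10, 16, 18, 20, 21, 23, 25, 31, 32, 33, 36, 37, 39, 40}.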